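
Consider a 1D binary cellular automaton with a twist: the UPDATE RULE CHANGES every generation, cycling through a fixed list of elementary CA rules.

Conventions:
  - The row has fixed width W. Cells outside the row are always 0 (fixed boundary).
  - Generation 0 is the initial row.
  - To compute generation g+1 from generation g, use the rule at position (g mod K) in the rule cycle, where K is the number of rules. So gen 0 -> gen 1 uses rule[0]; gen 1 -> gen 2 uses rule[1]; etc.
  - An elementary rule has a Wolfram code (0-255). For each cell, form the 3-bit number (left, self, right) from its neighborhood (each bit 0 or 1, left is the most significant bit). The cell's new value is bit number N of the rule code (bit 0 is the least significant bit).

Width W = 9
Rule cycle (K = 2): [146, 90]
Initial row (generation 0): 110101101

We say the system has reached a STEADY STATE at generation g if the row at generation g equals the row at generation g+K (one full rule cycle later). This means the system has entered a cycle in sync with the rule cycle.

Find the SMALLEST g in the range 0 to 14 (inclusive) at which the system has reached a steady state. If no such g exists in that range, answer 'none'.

Answer: 1

Derivation:
Gen 0: 110101101
Gen 1 (rule 146): 000000000
Gen 2 (rule 90): 000000000
Gen 3 (rule 146): 000000000
Gen 4 (rule 90): 000000000
Gen 5 (rule 146): 000000000
Gen 6 (rule 90): 000000000
Gen 7 (rule 146): 000000000
Gen 8 (rule 90): 000000000
Gen 9 (rule 146): 000000000
Gen 10 (rule 90): 000000000
Gen 11 (rule 146): 000000000
Gen 12 (rule 90): 000000000
Gen 13 (rule 146): 000000000
Gen 14 (rule 90): 000000000
Gen 15 (rule 146): 000000000
Gen 16 (rule 90): 000000000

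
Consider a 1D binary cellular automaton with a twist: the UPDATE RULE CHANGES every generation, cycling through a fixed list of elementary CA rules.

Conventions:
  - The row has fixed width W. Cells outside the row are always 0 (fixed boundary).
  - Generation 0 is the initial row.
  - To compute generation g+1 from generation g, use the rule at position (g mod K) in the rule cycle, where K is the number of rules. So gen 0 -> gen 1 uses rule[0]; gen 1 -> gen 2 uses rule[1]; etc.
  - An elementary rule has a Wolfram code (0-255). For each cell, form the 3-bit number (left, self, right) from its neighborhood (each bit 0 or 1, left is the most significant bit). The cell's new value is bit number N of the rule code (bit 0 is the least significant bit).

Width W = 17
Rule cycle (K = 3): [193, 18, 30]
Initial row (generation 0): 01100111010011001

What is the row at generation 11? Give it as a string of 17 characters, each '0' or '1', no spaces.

Answer: 01001010100100000

Derivation:
Gen 0: 01100111010011001
Gen 1 (rule 193): 00100011000001000
Gen 2 (rule 18): 01010100100010100
Gen 3 (rule 30): 11010111110110110
Gen 4 (rule 193): 01000011110010010
Gen 5 (rule 18): 10100100001101101
Gen 6 (rule 30): 10111110011001001
Gen 7 (rule 193): 00011110001000000
Gen 8 (rule 18): 00100001010100000
Gen 9 (rule 30): 01110011010110000
Gen 10 (rule 193): 00110001000010111
Gen 11 (rule 18): 01001010100100000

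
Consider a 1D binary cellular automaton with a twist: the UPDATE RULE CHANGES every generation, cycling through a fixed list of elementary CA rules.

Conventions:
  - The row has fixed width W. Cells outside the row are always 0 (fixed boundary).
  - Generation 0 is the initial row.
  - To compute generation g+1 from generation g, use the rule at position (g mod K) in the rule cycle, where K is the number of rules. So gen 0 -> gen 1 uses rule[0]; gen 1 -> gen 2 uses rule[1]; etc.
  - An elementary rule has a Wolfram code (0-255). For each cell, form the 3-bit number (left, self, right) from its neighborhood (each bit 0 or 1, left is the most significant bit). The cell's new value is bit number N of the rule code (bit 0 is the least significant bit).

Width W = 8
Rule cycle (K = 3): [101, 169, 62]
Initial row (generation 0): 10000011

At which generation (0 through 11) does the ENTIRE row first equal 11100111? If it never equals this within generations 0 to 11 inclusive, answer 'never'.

Answer: 7

Derivation:
Gen 0: 10000011
Gen 1 (rule 101): 10111001
Gen 2 (rule 169): 01110000
Gen 3 (rule 62): 11001000
Gen 4 (rule 101): 01001011
Gen 5 (rule 169): 00000110
Gen 6 (rule 62): 00001101
Gen 7 (rule 101): 11100111
Gen 8 (rule 169): 11000110
Gen 9 (rule 62): 10101101
Gen 10 (rule 101): 11110111
Gen 11 (rule 169): 11101110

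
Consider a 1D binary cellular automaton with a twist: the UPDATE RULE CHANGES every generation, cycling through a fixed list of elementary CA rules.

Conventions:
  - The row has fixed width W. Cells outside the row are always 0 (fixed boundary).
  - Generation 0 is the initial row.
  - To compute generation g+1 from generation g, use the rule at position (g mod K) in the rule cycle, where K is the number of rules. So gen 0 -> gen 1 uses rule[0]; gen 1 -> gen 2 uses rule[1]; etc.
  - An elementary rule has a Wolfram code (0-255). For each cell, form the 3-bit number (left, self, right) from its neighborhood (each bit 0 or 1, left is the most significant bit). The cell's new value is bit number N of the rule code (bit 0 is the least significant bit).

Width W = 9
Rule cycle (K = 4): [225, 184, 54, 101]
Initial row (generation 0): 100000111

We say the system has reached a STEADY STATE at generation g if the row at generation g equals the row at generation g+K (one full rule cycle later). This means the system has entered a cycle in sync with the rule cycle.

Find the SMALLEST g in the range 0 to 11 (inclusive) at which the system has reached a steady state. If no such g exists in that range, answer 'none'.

Gen 0: 100000111
Gen 1 (rule 225): 001110011
Gen 2 (rule 184): 001101010
Gen 3 (rule 54): 010011111
Gen 4 (rule 101): 010000001
Gen 5 (rule 225): 000111100
Gen 6 (rule 184): 000111010
Gen 7 (rule 54): 001000111
Gen 8 (rule 101): 101010001
Gen 9 (rule 225): 010100100
Gen 10 (rule 184): 001010010
Gen 11 (rule 54): 011111111
Gen 12 (rule 101): 000000001
Gen 13 (rule 225): 111111100
Gen 14 (rule 184): 111111010
Gen 15 (rule 54): 000000111

Answer: none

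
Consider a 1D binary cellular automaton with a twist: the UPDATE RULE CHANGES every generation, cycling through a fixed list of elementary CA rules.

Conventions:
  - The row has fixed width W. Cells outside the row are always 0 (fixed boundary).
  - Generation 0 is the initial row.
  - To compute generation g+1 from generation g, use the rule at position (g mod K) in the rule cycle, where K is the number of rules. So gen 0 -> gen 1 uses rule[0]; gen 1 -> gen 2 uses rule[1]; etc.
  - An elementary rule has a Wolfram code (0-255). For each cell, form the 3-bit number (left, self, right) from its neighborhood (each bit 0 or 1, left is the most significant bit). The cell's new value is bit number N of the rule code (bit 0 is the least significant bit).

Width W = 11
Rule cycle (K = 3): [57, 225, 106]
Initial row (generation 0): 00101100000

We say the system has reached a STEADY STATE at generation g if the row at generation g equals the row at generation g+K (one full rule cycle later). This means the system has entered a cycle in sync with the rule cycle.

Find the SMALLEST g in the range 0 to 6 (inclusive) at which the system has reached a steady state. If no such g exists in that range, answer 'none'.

Gen 0: 00101100000
Gen 1 (rule 57): 10011011111
Gen 2 (rule 225): 00001101111
Gen 3 (rule 106): 00011111001
Gen 4 (rule 57): 11010000100
Gen 5 (rule 225): 01100110001
Gen 6 (rule 106): 11101110010
Gen 7 (rule 57): 10011001001
Gen 8 (rule 225): 00001000000
Gen 9 (rule 106): 00010000000

Answer: none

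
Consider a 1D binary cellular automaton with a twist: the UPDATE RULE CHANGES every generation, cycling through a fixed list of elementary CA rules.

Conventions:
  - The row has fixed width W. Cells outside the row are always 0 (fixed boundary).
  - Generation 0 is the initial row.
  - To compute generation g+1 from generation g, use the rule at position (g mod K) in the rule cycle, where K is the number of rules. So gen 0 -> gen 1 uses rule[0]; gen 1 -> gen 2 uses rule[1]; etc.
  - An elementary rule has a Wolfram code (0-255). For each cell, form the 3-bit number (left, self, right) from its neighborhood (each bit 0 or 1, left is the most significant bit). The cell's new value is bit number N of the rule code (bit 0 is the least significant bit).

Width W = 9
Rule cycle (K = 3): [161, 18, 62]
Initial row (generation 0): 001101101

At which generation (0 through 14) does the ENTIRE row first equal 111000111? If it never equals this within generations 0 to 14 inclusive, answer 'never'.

Gen 0: 001101101
Gen 1 (rule 161): 100010010
Gen 2 (rule 18): 010101101
Gen 3 (rule 62): 111111011
Gen 4 (rule 161): 011110100
Gen 5 (rule 18): 100000010
Gen 6 (rule 62): 110000111
Gen 7 (rule 161): 000110010
Gen 8 (rule 18): 001001101
Gen 9 (rule 62): 011111011
Gen 10 (rule 161): 001110100
Gen 11 (rule 18): 010000010
Gen 12 (rule 62): 111000111
Gen 13 (rule 161): 010010010
Gen 14 (rule 18): 101101101

Answer: 12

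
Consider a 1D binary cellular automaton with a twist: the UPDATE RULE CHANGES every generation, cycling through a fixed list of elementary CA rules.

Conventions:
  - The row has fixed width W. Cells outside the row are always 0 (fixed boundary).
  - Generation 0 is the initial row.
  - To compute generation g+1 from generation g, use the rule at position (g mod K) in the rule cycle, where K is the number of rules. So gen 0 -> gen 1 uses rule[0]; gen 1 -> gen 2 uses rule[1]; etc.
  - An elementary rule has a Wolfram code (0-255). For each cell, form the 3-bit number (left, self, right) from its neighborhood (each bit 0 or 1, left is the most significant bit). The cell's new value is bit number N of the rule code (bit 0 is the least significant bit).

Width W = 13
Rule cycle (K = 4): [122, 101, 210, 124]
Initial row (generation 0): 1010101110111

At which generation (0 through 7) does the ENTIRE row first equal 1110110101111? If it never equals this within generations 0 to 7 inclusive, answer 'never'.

Gen 0: 1010101110111
Gen 1 (rule 122): 0101011011101
Gen 2 (rule 101): 0111101100111
Gen 3 (rule 210): 1011100111011
Gen 4 (rule 124): 1110110101111
Gen 5 (rule 122): 1011111011001
Gen 6 (rule 101): 1100001101001
Gen 7 (rule 210): 0110010100110

Answer: 4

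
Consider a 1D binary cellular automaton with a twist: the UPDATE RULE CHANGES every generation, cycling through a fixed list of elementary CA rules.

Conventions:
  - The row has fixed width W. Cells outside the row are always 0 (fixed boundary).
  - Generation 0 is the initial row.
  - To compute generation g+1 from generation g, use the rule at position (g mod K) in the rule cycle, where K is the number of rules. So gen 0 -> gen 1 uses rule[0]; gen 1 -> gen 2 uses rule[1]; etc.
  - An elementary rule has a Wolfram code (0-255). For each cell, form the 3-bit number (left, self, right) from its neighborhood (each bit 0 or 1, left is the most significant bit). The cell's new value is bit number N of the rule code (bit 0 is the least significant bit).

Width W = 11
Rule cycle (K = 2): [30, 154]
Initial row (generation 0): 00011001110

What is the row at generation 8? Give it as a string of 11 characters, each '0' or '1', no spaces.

Answer: 01010000110

Derivation:
Gen 0: 00011001110
Gen 1 (rule 30): 00110111001
Gen 2 (rule 154): 01100110110
Gen 3 (rule 30): 11011100101
Gen 4 (rule 154): 10011011000
Gen 5 (rule 30): 11110010100
Gen 6 (rule 154): 11101100010
Gen 7 (rule 30): 10001010111
Gen 8 (rule 154): 01010000110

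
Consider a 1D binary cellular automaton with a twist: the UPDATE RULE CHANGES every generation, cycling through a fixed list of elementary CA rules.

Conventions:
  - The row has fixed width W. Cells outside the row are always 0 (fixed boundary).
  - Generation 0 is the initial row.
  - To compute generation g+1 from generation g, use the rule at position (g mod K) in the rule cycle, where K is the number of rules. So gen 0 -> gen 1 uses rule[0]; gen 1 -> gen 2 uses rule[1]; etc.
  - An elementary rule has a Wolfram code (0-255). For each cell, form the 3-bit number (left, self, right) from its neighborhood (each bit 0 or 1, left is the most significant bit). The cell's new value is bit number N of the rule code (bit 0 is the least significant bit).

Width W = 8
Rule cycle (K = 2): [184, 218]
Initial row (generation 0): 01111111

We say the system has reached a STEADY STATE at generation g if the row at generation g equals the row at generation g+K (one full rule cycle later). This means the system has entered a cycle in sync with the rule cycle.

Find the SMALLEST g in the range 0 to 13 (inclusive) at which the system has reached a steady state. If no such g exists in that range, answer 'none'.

Answer: 2

Derivation:
Gen 0: 01111111
Gen 1 (rule 184): 01111110
Gen 2 (rule 218): 11111111
Gen 3 (rule 184): 11111110
Gen 4 (rule 218): 11111111
Gen 5 (rule 184): 11111110
Gen 6 (rule 218): 11111111
Gen 7 (rule 184): 11111110
Gen 8 (rule 218): 11111111
Gen 9 (rule 184): 11111110
Gen 10 (rule 218): 11111111
Gen 11 (rule 184): 11111110
Gen 12 (rule 218): 11111111
Gen 13 (rule 184): 11111110
Gen 14 (rule 218): 11111111
Gen 15 (rule 184): 11111110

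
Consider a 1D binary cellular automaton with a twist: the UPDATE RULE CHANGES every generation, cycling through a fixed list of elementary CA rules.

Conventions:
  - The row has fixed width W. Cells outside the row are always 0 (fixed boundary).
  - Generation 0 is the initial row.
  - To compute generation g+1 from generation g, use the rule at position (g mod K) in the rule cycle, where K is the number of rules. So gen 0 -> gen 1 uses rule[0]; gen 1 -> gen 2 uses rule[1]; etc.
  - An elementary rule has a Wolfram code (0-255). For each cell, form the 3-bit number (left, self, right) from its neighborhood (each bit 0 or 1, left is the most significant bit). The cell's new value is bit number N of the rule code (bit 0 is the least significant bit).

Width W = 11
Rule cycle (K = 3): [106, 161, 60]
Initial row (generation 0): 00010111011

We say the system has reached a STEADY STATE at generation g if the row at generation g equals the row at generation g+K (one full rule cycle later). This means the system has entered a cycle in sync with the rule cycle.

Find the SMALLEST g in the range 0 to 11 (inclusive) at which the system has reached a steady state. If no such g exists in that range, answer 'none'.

Gen 0: 00010111011
Gen 1 (rule 106): 00101101111
Gen 2 (rule 161): 10010010110
Gen 3 (rule 60): 11011011101
Gen 4 (rule 106): 11111110110
Gen 5 (rule 161): 01111101000
Gen 6 (rule 60): 01000011100
Gen 7 (rule 106): 10000110100
Gen 8 (rule 161): 00110001001
Gen 9 (rule 60): 00101001101
Gen 10 (rule 106): 01010011110
Gen 11 (rule 161): 00100001100
Gen 12 (rule 60): 00110001010
Gen 13 (rule 106): 01110010100
Gen 14 (rule 161): 00100001001

Answer: none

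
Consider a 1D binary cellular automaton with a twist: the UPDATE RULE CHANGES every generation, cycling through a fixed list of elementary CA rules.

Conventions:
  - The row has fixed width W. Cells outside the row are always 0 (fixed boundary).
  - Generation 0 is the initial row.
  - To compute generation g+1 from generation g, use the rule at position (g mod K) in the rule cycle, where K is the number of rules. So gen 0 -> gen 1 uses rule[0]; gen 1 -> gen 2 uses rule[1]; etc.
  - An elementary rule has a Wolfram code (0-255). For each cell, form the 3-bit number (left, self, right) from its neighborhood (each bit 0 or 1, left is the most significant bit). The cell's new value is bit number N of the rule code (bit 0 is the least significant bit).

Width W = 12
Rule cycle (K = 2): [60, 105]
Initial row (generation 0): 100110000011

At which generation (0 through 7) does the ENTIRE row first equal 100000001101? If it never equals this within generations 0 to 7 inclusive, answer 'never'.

Gen 0: 100110000011
Gen 1 (rule 60): 110101000010
Gen 2 (rule 105): 111010011000
Gen 3 (rule 60): 100111010100
Gen 4 (rule 105): 000101101001
Gen 5 (rule 60): 000111011101
Gen 6 (rule 105): 110101110110
Gen 7 (rule 60): 101111001101

Answer: never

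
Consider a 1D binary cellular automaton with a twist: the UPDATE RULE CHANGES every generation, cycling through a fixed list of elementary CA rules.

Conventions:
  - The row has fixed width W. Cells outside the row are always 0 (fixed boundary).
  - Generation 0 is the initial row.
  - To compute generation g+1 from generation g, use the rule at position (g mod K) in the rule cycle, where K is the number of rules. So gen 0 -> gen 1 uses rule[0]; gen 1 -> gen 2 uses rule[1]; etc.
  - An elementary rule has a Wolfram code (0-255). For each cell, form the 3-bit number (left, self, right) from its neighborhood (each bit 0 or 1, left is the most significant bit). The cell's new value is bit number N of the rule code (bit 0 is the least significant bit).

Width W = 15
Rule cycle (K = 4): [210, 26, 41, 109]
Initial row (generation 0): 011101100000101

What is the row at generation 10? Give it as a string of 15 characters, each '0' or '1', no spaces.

Gen 0: 011101100000101
Gen 1 (rule 210): 101100110001000
Gen 2 (rule 26): 001011101010100
Gen 3 (rule 41): 100110010101001
Gen 4 (rule 109): 100110011111001
Gen 5 (rule 210): 011011101111110
Gen 6 (rule 26): 110010001000001
Gen 7 (rule 41): 100000100011100
Gen 8 (rule 109): 101110101010101
Gen 9 (rule 210): 000110000000000
Gen 10 (rule 26): 001101000000000

Answer: 001101000000000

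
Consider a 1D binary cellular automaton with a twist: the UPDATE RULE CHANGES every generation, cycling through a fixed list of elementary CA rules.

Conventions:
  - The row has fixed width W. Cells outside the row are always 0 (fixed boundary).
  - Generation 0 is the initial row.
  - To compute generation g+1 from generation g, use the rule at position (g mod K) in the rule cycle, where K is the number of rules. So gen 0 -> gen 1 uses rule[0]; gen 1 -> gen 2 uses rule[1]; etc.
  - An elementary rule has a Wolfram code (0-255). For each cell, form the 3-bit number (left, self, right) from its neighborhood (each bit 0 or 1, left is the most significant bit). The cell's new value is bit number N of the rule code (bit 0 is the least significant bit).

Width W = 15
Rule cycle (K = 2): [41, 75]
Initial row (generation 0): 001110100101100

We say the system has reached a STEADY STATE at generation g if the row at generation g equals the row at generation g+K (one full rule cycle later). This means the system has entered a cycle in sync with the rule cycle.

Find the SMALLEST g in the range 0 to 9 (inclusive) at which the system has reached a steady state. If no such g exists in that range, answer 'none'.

Answer: none

Derivation:
Gen 0: 001110100101100
Gen 1 (rule 41): 101001000011001
Gen 2 (rule 75): 000010011111010
Gen 3 (rule 41): 111000010000100
Gen 4 (rule 75): 101011100111001
Gen 5 (rule 41): 010110000100000
Gen 6 (rule 75): 100110111001111
Gen 7 (rule 41): 000101100001000
Gen 8 (rule 75): 111001101110011
Gen 9 (rule 41): 100001011000010
Gen 10 (rule 75): 001110011011100
Gen 11 (rule 41): 101000010110001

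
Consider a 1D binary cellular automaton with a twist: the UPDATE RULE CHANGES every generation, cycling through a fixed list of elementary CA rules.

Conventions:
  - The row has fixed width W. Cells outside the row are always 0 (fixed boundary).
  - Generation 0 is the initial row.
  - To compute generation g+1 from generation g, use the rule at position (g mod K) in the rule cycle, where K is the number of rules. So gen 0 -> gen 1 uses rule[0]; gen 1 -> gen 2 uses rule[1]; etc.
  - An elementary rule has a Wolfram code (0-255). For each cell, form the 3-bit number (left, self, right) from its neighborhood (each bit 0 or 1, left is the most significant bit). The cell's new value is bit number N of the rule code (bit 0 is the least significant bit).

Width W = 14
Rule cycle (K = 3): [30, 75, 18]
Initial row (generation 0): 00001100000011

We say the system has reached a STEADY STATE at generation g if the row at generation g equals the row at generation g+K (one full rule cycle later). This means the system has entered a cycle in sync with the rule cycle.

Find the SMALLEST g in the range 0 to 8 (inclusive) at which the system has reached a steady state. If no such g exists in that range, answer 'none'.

Gen 0: 00001100000011
Gen 1 (rule 30): 00011010000110
Gen 2 (rule 75): 11111000111110
Gen 3 (rule 18): 00000101000001
Gen 4 (rule 30): 00001101100011
Gen 5 (rule 75): 11111101101111
Gen 6 (rule 18): 00000000000000
Gen 7 (rule 30): 00000000000000
Gen 8 (rule 75): 11111111111111
Gen 9 (rule 18): 00000000000000
Gen 10 (rule 30): 00000000000000
Gen 11 (rule 75): 11111111111111

Answer: 6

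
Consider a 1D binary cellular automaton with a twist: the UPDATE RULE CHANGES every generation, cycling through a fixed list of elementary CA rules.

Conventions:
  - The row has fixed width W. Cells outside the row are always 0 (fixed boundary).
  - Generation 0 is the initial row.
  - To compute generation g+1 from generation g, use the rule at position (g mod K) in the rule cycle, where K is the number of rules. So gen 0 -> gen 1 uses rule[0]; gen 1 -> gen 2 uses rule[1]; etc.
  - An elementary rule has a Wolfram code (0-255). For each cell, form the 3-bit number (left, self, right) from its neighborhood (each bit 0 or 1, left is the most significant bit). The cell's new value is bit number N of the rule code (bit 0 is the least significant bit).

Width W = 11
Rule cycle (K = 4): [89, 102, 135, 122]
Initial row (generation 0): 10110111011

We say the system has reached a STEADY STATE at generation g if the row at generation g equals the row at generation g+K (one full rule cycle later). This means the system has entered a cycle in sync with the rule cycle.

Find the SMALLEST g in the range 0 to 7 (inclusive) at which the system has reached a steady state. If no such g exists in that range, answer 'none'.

Gen 0: 10110111011
Gen 1 (rule 89): 00110101011
Gen 2 (rule 102): 01011111101
Gen 3 (rule 135): 11001111001
Gen 4 (rule 122): 11111001110
Gen 5 (rule 89): 10001101011
Gen 6 (rule 102): 10010111101
Gen 7 (rule 135): 10110011001
Gen 8 (rule 122): 01111111110
Gen 9 (rule 89): 01000000011
Gen 10 (rule 102): 11000000101
Gen 11 (rule 135): 00011111101

Answer: none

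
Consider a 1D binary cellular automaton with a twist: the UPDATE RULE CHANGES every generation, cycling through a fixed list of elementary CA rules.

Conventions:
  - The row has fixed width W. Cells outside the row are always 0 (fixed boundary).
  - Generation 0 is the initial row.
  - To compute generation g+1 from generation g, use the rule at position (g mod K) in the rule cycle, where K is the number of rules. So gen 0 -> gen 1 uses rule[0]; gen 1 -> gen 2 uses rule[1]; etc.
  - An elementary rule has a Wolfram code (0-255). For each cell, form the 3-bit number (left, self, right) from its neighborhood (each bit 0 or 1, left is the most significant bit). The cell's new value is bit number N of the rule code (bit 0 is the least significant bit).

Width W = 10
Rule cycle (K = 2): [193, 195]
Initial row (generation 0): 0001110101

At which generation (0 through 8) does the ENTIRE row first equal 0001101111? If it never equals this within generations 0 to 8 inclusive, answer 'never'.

Gen 0: 0001110101
Gen 1 (rule 193): 1100110000
Gen 2 (rule 195): 0101010111
Gen 3 (rule 193): 0000000011
Gen 4 (rule 195): 1111111101
Gen 5 (rule 193): 0111111100
Gen 6 (rule 195): 1011111101
Gen 7 (rule 193): 0001111100
Gen 8 (rule 195): 1110111101

Answer: never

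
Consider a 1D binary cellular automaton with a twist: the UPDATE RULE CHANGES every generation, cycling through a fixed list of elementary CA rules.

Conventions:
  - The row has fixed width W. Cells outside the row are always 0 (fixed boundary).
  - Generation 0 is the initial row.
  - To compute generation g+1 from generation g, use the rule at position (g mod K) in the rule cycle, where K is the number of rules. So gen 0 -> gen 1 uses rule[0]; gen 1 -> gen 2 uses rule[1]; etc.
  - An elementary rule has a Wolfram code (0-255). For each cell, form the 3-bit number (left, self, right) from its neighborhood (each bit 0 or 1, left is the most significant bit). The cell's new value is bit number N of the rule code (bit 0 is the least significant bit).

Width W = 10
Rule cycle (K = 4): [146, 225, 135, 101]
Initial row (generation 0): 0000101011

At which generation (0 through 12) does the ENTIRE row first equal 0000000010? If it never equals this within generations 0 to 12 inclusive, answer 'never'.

Gen 0: 0000101011
Gen 1 (rule 146): 0001000000
Gen 2 (rule 225): 1100011111
Gen 3 (rule 135): 0001101110
Gen 4 (rule 101): 1100110010
Gen 5 (rule 146): 0011001101
Gen 6 (rule 225): 1001000110
Gen 7 (rule 135): 1011011000
Gen 8 (rule 101): 1101101011
Gen 9 (rule 146): 0000000000
Gen 10 (rule 225): 1111111111
Gen 11 (rule 135): 0111111110
Gen 12 (rule 101): 0000000010

Answer: 12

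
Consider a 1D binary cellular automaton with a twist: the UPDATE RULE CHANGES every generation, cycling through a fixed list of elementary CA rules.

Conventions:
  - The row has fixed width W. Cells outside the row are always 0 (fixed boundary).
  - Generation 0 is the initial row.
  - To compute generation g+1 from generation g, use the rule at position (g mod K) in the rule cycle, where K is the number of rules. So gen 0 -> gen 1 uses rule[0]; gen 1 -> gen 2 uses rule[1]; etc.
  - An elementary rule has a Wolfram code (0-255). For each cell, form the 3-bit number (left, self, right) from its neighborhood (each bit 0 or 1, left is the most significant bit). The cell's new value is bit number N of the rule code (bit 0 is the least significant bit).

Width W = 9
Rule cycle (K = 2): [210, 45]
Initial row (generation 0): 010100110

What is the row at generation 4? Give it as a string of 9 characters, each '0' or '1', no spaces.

Answer: 111111010

Derivation:
Gen 0: 010100110
Gen 1 (rule 210): 100011011
Gen 2 (rule 45): 101010110
Gen 3 (rule 210): 000000011
Gen 4 (rule 45): 111111010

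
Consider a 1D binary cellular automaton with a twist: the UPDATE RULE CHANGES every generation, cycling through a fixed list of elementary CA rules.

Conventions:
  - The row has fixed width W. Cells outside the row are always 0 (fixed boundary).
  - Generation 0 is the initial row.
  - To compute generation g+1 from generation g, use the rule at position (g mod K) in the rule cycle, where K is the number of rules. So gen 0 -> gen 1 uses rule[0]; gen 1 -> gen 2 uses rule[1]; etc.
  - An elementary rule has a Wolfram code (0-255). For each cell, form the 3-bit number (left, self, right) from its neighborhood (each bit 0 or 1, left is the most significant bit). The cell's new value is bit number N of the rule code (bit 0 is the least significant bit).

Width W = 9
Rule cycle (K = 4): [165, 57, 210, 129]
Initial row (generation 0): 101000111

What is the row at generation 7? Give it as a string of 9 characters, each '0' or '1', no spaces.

Gen 0: 101000111
Gen 1 (rule 165): 111010010
Gen 2 (rule 57): 100101001
Gen 3 (rule 210): 011000110
Gen 4 (rule 129): 000010000
Gen 5 (rule 165): 111010111
Gen 6 (rule 57): 100101100
Gen 7 (rule 210): 011000110

Answer: 011000110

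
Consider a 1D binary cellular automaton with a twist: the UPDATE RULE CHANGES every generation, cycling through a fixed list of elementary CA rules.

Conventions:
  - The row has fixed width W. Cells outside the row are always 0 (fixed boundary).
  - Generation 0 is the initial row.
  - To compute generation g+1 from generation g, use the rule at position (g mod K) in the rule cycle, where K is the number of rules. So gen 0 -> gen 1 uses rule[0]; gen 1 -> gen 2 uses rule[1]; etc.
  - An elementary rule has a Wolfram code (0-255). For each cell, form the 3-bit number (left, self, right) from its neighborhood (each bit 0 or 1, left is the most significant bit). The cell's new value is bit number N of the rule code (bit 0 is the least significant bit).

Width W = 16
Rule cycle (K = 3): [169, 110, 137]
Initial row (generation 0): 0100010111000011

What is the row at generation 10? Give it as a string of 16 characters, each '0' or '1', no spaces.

Answer: 0111001110100010

Derivation:
Gen 0: 0100010111000011
Gen 1 (rule 169): 0001001110011010
Gen 2 (rule 110): 0011011010111110
Gen 3 (rule 137): 1010010000111100
Gen 4 (rule 169): 0100000110111001
Gen 5 (rule 110): 1100001111101011
Gen 6 (rule 137): 1001101111000010
Gen 7 (rule 169): 0001011110011000
Gen 8 (rule 110): 0011110010111000
Gen 9 (rule 137): 1011100000110011
Gen 10 (rule 169): 0111001110100010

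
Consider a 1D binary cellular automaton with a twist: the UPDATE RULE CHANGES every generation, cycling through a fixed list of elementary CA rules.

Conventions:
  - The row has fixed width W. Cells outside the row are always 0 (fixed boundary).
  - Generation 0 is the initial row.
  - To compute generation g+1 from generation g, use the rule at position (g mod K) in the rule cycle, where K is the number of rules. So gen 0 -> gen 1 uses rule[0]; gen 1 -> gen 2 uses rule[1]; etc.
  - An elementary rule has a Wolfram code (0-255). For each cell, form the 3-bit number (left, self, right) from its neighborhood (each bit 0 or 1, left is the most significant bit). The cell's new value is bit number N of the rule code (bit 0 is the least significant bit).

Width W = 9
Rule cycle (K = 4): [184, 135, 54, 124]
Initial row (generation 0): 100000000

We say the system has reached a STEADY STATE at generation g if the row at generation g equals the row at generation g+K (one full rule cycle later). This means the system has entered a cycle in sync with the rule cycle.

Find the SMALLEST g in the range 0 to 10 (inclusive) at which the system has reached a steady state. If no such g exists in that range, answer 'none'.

Answer: 9

Derivation:
Gen 0: 100000000
Gen 1 (rule 184): 010000000
Gen 2 (rule 135): 110111111
Gen 3 (rule 54): 001000000
Gen 4 (rule 124): 001100000
Gen 5 (rule 184): 001010000
Gen 6 (rule 135): 111010111
Gen 7 (rule 54): 000111000
Gen 8 (rule 124): 000101100
Gen 9 (rule 184): 000011010
Gen 10 (rule 135): 111100010
Gen 11 (rule 54): 000010111
Gen 12 (rule 124): 000011101
Gen 13 (rule 184): 000011010
Gen 14 (rule 135): 111100010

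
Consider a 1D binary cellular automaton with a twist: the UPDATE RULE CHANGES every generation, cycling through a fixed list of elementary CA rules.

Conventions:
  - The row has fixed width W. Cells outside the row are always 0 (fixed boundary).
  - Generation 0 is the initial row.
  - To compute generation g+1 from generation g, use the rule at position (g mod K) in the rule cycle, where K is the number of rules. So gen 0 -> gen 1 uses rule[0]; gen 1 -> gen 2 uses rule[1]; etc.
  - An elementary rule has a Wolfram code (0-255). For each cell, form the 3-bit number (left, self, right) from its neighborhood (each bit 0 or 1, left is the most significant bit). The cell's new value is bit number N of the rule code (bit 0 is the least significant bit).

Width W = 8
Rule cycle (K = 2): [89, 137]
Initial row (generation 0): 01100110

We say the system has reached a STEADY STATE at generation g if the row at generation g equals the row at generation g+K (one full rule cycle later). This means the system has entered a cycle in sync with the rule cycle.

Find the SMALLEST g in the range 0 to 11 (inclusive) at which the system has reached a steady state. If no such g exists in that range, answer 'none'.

Answer: 0

Derivation:
Gen 0: 01100110
Gen 1 (rule 89): 01110111
Gen 2 (rule 137): 01100110
Gen 3 (rule 89): 01110111
Gen 4 (rule 137): 01100110
Gen 5 (rule 89): 01110111
Gen 6 (rule 137): 01100110
Gen 7 (rule 89): 01110111
Gen 8 (rule 137): 01100110
Gen 9 (rule 89): 01110111
Gen 10 (rule 137): 01100110
Gen 11 (rule 89): 01110111
Gen 12 (rule 137): 01100110
Gen 13 (rule 89): 01110111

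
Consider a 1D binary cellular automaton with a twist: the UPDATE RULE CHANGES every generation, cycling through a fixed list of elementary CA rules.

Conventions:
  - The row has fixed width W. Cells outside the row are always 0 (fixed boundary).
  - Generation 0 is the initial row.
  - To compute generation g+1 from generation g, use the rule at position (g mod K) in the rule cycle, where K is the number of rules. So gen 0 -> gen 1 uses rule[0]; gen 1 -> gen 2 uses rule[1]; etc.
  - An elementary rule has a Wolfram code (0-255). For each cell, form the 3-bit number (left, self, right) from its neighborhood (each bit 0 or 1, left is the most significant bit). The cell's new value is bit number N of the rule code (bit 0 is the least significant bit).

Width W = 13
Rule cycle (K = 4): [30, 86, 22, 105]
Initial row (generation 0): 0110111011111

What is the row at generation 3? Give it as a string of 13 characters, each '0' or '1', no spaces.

Answer: 1000000000100

Derivation:
Gen 0: 0110111011111
Gen 1 (rule 30): 1100100010000
Gen 2 (rule 86): 0111110111000
Gen 3 (rule 22): 1000000000100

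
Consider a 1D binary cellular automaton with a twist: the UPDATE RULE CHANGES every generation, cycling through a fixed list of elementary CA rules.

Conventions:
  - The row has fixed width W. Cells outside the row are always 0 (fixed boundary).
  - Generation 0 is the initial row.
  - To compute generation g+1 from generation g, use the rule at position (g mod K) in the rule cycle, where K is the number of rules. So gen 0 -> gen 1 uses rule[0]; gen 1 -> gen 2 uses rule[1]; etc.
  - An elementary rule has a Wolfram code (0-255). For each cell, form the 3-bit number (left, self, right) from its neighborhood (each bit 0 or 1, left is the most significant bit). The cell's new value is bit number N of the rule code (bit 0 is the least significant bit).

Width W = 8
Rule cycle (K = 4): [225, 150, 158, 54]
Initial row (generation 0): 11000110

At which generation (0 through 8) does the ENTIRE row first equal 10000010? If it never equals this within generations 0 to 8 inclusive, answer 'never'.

Answer: 6

Derivation:
Gen 0: 11000110
Gen 1 (rule 225): 01010010
Gen 2 (rule 150): 11011111
Gen 3 (rule 158): 10011110
Gen 4 (rule 54): 11100001
Gen 5 (rule 225): 01101100
Gen 6 (rule 150): 10000010
Gen 7 (rule 158): 11000111
Gen 8 (rule 54): 00101000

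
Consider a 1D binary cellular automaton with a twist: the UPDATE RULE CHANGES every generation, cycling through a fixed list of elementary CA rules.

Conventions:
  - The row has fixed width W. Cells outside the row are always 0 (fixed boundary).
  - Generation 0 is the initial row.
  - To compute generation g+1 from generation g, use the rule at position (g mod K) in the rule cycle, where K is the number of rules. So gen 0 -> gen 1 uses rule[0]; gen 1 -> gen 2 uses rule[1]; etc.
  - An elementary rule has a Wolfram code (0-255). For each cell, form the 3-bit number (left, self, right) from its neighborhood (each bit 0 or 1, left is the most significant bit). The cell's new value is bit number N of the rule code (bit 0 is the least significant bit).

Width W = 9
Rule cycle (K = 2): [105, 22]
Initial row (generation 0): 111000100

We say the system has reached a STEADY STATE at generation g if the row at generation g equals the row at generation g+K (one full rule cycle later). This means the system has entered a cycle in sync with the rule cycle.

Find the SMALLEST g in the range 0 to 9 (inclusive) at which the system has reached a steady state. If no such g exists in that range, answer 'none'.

Answer: 6

Derivation:
Gen 0: 111000100
Gen 1 (rule 105): 101010001
Gen 2 (rule 22): 101011011
Gen 3 (rule 105): 010111111
Gen 4 (rule 22): 110000000
Gen 5 (rule 105): 110111111
Gen 6 (rule 22): 000000000
Gen 7 (rule 105): 111111111
Gen 8 (rule 22): 000000000
Gen 9 (rule 105): 111111111
Gen 10 (rule 22): 000000000
Gen 11 (rule 105): 111111111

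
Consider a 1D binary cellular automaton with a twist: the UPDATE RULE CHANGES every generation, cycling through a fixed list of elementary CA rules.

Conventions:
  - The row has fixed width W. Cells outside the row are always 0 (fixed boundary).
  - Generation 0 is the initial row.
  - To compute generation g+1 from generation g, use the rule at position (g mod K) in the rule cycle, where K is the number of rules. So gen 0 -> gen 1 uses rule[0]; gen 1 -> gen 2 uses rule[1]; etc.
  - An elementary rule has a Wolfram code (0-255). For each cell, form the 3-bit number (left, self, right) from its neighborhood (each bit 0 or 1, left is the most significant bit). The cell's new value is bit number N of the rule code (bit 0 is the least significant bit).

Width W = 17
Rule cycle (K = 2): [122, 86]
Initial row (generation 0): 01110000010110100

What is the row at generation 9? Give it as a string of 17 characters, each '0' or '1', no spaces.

Answer: 01110011101101010

Derivation:
Gen 0: 01110000010110100
Gen 1 (rule 122): 11011000101111010
Gen 2 (rule 86): 01001101100001011
Gen 3 (rule 122): 10111111110010111
Gen 4 (rule 86): 10000000011110001
Gen 5 (rule 122): 01000000110011010
Gen 6 (rule 86): 11100001011101011
Gen 7 (rule 122): 10110010110110111
Gen 8 (rule 86): 10011110010010001
Gen 9 (rule 122): 01110011101101010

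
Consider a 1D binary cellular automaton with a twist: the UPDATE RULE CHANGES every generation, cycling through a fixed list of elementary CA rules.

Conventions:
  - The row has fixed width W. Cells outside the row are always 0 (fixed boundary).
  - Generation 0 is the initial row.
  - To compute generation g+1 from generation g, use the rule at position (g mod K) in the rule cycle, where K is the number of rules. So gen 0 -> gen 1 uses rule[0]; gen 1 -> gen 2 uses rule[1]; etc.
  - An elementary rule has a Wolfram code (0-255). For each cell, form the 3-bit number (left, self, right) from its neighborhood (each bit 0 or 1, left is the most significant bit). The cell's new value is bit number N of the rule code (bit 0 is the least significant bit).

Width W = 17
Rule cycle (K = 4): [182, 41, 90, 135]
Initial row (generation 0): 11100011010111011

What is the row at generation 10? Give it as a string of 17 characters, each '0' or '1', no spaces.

Answer: 10110000011000010

Derivation:
Gen 0: 11100011010111011
Gen 1 (rule 182): 01010100111010100
Gen 2 (rule 41): 00101000100101001
Gen 3 (rule 90): 01000101011000110
Gen 4 (rule 135): 11011101000011000
Gen 5 (rule 182): 00101011100100100
Gen 6 (rule 41): 10010110000000001
Gen 7 (rule 90): 01100111000000010
Gen 8 (rule 135): 10001010011111110
Gen 9 (rule 182): 11011111101111101
Gen 10 (rule 41): 10110000011000010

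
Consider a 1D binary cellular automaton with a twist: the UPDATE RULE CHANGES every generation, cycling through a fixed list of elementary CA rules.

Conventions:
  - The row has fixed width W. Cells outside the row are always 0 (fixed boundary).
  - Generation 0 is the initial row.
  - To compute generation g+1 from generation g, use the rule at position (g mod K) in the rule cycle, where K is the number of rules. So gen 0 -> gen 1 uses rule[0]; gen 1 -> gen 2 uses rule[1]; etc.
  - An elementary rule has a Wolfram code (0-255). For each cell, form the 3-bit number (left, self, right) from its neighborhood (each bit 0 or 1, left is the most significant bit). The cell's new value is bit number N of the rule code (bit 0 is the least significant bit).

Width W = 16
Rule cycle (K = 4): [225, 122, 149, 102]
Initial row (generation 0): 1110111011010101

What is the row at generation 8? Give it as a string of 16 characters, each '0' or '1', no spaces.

Gen 0: 1110111011010101
Gen 1 (rule 225): 0111011101101010
Gen 2 (rule 122): 1101110111110101
Gen 3 (rule 149): 0000100011100101
Gen 4 (rule 102): 0001100100101111
Gen 5 (rule 225): 1100100000010111
Gen 6 (rule 122): 1111010000101101
Gen 7 (rule 149): 0110011110100001
Gen 8 (rule 102): 1010100011100011

Answer: 1010100011100011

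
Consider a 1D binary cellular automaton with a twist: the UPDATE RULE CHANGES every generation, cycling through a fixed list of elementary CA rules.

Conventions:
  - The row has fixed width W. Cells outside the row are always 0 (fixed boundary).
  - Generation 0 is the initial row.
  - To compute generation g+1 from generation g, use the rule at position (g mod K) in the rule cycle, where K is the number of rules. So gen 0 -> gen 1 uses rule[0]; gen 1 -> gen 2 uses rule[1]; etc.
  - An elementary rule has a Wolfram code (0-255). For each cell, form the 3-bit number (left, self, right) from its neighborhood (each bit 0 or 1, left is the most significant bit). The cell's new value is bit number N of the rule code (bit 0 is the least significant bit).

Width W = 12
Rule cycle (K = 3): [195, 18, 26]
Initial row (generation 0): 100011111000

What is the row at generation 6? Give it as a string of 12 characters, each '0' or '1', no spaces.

Answer: 001010000000

Derivation:
Gen 0: 100011111000
Gen 1 (rule 195): 001101111011
Gen 2 (rule 18): 010000000000
Gen 3 (rule 26): 101000000000
Gen 4 (rule 195): 000011111111
Gen 5 (rule 18): 000100000000
Gen 6 (rule 26): 001010000000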